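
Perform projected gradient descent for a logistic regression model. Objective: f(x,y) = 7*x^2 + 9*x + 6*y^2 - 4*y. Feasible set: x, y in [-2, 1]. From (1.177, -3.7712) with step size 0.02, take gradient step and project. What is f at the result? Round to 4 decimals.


Step 1: Compute gradient at (1.177, -3.7712).
grad_x = 2*7*1.177 + 9 = 25.478
grad_y = 2*6*-3.7712 - 4 = -49.2544
Step 2: Gradient step.
x_raw = 1.177 - 0.02*25.478 = 0.6674
y_raw = -3.7712 - 0.02*-49.2544 = -2.7861
Step 3: Project onto [-2, 1].
x_proj = clip(0.6674) = 0.6674
y_proj = clip(-2.7861) = -2.0
Step 4: Evaluate f.
f(0.6674, -2.0) = 41.1253


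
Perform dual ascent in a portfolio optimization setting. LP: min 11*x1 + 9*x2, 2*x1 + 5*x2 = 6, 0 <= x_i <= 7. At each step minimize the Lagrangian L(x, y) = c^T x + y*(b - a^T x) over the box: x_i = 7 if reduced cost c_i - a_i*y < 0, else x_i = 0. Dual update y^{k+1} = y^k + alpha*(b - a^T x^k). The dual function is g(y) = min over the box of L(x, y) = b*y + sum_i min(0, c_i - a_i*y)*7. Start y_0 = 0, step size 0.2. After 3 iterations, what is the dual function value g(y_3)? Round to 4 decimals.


Dual ascent for LP: min 11*x1 + 9*x2, 2*x1 + 5*x2 = 6, 0 <= x_i <= 7
Step 1: y^k = 0.0, reduced costs: (11.0, 9.0)
  x^k = (0.0, 0.0), subgradient = b - a^T x = 6.0
  y^{k+1} = 0.0 + 0.2*6.0 = 1.2
Step 2: y^k = 1.2, reduced costs: (8.6, 3.0)
  x^k = (0.0, 0.0), subgradient = b - a^T x = 6.0
  y^{k+1} = 1.2 + 0.2*6.0 = 2.4
Step 3: y^k = 2.4, reduced costs: (6.2, -3.0)
  x^k = (0.0, 7.0), subgradient = b - a^T x = -29.0
  y^{k+1} = 2.4 + 0.2*-29.0 = -3.4
Dual objective at y_3 = -3.4: reduced costs (17.8, 26.0), box minimizer x = (0.0, 0.0)
g(y_3) = b*y + (c1 - a1*y)*x1 + (c2 - a2*y)*x2 = 6*(-3.4) + 17.8*0.0 + 26.0*0.0 = -20.4 + 0.0 + 0.0 = -20.4


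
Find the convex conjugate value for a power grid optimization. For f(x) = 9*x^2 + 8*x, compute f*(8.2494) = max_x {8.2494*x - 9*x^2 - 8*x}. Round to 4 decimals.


f*(y) = sup_x {y*x - a*x^2 - b*x} = sup_x {(y-b)*x - a*x^2}
FOC: (y - b) - 2a*x = 0 => x* = (y - b)/(2a)
x* = (8.2494 - 8)/(2*9) = 0.0139
f*(8.2494) = (y-b)^2/(4a) = (8.2494 - 8)^2/(4*9)
= 0.0622/36 = 0.0017


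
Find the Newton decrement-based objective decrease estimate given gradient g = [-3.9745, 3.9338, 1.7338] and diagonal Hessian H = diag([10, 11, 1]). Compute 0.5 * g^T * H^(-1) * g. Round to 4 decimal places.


Step 1: H is diagonal, so H^(-1) * g = [-0.3975, 0.3576, 1.7338].
Step 2: g^T H^(-1) g = sum_i g_i^2 / H_ii
  = (-3.9745)^2/10 + (3.9338)^2/11 + (1.7338)^2/1
  = 1.5797 + 1.4068 + 3.0061 = 5.9925
Step 3: Objective decrease = 0.5 * g^T H^(-1) g = 2.9963


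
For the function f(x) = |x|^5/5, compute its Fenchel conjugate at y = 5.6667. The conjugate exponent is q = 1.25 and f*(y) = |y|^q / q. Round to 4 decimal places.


The conjugate exponent q satisfies 1/p + 1/q = 1.
p = 5, so q = 5/(5 - 1) = 1.25
|y|^q = 5.6667^1.25 = 8.743
f*(5.6667) = 8.743 / 1.25 = 6.9944


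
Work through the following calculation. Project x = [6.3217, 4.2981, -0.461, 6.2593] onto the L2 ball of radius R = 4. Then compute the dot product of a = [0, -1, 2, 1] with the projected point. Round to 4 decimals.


Step 1: Compute ||x|| (intermediates to 6 decimals).
||x|| = sqrt(6.3217^2 + 4.2981^2 + (-0.461)^2 + 6.2593^2) = 9.89085
Step 2: Project.
Since ||x|| > R, scale = R/||x|| = 4/9.89085 = 0.404414, proj(x) = scale * x
proj(x) = [2.556584, 1.738212, -0.186435, 2.531349]
Step 3: Dot product.
a^T * proj(x) = 0*2.556584 - 1*1.738212 + 2*(-0.186435) + 1*2.531349 = 0.4203


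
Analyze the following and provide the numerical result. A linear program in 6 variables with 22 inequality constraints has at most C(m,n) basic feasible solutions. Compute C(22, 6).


Each vertex corresponds to some choice of n active constraints out of m, so the number of vertices is at most C(m, n) = m! / (n!(m-n)!).
m = 22, n = 6
Numerator: 22 * 21 * 20 * 19 * 18 * 17
Denominator: 6! = 720
C(22, 6) = 74613


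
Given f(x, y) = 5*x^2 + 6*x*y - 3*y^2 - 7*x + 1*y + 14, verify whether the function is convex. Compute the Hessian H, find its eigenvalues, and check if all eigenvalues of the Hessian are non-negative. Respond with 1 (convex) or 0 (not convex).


The Hessian of f(x,y) = 5*x^2 + 6*x*y - 3*y^2 - 7*x + 1*y + 14 is:
H = [[10, 6], [6, -6]]
Trace = 10 - 6 = 4
Determinant = 10*-6 - (6)^2 = -96
Discriminant = (4)^2 - 4*-96 = 400.0
Eigenvalues: lambda_1 = -8.0, lambda_2 = 12.0
The function is not convex.

0


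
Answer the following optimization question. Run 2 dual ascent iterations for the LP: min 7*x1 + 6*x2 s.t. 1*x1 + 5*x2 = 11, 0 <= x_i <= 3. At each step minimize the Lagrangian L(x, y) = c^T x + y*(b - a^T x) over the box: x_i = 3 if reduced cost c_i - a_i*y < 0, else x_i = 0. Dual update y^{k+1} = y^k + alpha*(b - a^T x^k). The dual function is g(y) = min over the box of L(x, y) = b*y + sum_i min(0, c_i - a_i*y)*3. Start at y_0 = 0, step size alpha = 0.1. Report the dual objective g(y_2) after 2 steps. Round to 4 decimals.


Dual ascent for LP: min 7*x1 + 6*x2, 1*x1 + 5*x2 = 11, 0 <= x_i <= 3
Step 1: y^k = 0.0, reduced costs: (7.0, 6.0)
  x^k = (0.0, 0.0), subgradient = b - a^T x = 11.0
  y^{k+1} = 0.0 + 0.1*11.0 = 1.1
Step 2: y^k = 1.1, reduced costs: (5.9, 0.5)
  x^k = (0.0, 0.0), subgradient = b - a^T x = 11.0
  y^{k+1} = 1.1 + 0.1*11.0 = 2.2
Dual objective at y_2 = 2.2: reduced costs (4.8, -5.0), box minimizer x = (0.0, 3.0)
g(y_2) = b*y + (c1 - a1*y)*x1 + (c2 - a2*y)*x2 = 11*2.2 + 4.8*0.0 + (-5.0)*3.0 = 24.2 + 0.0 - 15.0 = 9.2


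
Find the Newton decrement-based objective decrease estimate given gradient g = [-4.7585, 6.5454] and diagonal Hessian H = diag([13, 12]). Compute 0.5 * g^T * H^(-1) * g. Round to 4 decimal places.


Step 1: H is diagonal, so H^(-1) * g = [-0.366, 0.5455].
Step 2: g^T H^(-1) g = sum_i g_i^2 / H_ii
  = (-4.7585)^2/13 + (6.5454)^2/12
  = 1.7418 + 3.5702 = 5.312
Step 3: Objective decrease = 0.5 * g^T H^(-1) g = 2.656


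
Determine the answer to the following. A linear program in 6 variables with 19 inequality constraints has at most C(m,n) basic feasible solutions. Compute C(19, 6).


Each vertex corresponds to some choice of n active constraints out of m, so the number of vertices is at most C(m, n) = m! / (n!(m-n)!).
m = 19, n = 6
Numerator: 19 * 18 * 17 * 16 * 15 * 14
Denominator: 6! = 720
C(19, 6) = 27132


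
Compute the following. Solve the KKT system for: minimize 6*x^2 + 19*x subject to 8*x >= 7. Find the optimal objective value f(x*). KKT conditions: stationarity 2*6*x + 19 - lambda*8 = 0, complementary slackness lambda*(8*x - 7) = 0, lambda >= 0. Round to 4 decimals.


Step 1: Try lambda = 0 (constraint inactive).
x_unc = -19/(2*6) = -1.5833
Check: 8*-1.5833 = -12.6664 < 7 -- violated!
Step 2: Constraint must be active: 8*x = 7
x* = 7/8 = 0.875
lambda = (2*6*0.875 + 19)/8 = 3.6875
Step 3: Compute optimal value.
f(x*) = 6*0.875^2 + 19*0.875 = 21.2188


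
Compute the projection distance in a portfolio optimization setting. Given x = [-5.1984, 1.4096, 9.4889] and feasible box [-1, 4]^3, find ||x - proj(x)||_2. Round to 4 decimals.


Project each component onto [-1, 4].
clip(-5.1984) = -1.0, clip(1.4096) = 1.4096, clip(9.4889) = 4.0
Projection = [-1.0, 1.4096, 4.0]
Squared diffs: [17.6266, 0.0, 30.128]
Distance = sqrt(47.7546) = 6.9105


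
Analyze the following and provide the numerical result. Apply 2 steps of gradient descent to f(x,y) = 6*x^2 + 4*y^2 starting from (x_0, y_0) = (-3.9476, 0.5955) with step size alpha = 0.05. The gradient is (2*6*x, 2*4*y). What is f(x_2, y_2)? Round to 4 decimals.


Gradient descent on f(x,y) = 6*x^2 + 4*y^2.
Starting point: (-3.9476, 0.5955), alpha = 0.05
Step 1: grad_x = 2*6*-3.9476 = -47.3712, grad_y = 2*4*0.5955 = 4.764
  x_1 = -3.9476 - 0.05*-47.3712 = -1.579
  y_1 = 0.5955 - 0.05*4.764 = 0.3573
Step 2: grad_x = 2*6*-1.579 = -18.9485, grad_y = 2*4*0.3573 = 2.8584
  x_2 = -1.579 - 0.05*-18.9485 = -0.6316
  y_2 = 0.3573 - 0.05*2.8584 = 0.2144
f(-0.6316, 0.2144) = 6*(-0.6316)^2 + 4*0.2144^2 = 2.5775


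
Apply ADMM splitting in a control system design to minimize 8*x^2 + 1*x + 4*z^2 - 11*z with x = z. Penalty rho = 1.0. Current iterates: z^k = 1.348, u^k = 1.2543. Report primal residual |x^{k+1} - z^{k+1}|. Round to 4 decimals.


ADMM iteration with rho = 1.0, z^k = 1.348, u^k = 1.2543
Step 1: x-update.
Minimize 8*x^2 + 1*x + (1.0/2)*(x - 1.348 + 1.2543)^2
FOC: (2*8 + 1.0)*x = -1 + 1.0*(1.348 - 1.2543)
x^{k+1} = -0.0533
Step 2: z-update.
Minimize 4*z^2 - 11*z + (1.0/2)*(-0.0533 - z + 1.2543)^2
FOC: (2*4 + 1.0)*z = 11 + 1.0*(-0.0533 + 1.2543)
z^{k+1} = 1.3557
Step 3: u-update.
u^{k+1} = 1.2543 - 0.0533 - 1.3557 = -0.1547
Step 4: Primal residual = |-0.0533 - 1.3557| = 1.409


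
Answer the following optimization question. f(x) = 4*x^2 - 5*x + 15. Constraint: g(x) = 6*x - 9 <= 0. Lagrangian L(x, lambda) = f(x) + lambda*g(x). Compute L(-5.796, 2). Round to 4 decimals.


Step 1: Evaluate f(x).
f(-5.796) = 4*(-5.796)^2 - 5*(-5.796) + 15 = 178.3545
Step 2: Evaluate g(x).
g(-5.796) = 6*-5.796 - 9 = -43.776
Step 3: Compute Lagrangian.
L = 178.3545 + 2*-43.776 = 90.8025


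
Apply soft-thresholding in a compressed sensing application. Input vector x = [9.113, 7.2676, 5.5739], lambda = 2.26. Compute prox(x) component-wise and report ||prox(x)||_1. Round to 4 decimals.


Soft-thresholding with lambda = 2.26:
prox(9.113) = sign(9.113)*max(|9.113| - 2.26, 0) = 6.853
prox(7.2676) = sign(7.2676)*max(|7.2676| - 2.26, 0) = 5.0076
prox(5.5739) = sign(5.5739)*max(|5.5739| - 2.26, 0) = 3.3139
prox(x) = [6.853, 5.0076, 3.3139]
||prox(x)||_1 = 6.853 + 5.0076 + 3.3139 = 15.1745


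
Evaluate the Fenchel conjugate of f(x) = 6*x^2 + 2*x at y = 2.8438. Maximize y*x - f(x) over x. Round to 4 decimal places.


f*(y) = sup_x {y*x - a*x^2 - b*x} = sup_x {(y-b)*x - a*x^2}
FOC: (y - b) - 2a*x = 0 => x* = (y - b)/(2a)
x* = (2.8438 - 2)/(2*6) = 0.0703
f*(2.8438) = (y-b)^2/(4a) = (2.8438 - 2)^2/(4*6)
= 0.712/24 = 0.0297


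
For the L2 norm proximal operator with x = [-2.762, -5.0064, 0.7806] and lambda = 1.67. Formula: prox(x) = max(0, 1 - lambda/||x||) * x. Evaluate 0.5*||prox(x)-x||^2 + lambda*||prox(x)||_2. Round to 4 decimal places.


Step 1: Compute ||x||.
||x|| = 5.7708
Step 2: Compute scaling factor.
scale = max(0, 1 - 1.67/5.7708) = 0.7106
Step 3: prox(x) = [-1.9627, -3.5576, 0.5547]
||prox(x)|| = 4.1008
Step 4: Proximal objective.
0.5*||prox-x||^2 = 1.3945
lambda*||prox|| = 6.8483
Total = 8.2428


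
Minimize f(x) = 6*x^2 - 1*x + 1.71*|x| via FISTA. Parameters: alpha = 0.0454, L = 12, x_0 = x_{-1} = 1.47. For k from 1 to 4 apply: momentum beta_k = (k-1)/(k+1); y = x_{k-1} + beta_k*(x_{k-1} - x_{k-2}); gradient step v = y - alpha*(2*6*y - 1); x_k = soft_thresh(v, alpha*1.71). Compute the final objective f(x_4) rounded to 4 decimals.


FISTA on f(x) = 6*x^2 - 1*x + 1.71*|x|
L = 12, alpha = 0.0454
Iteration 1: beta = 0.0, y = 1.47 + 0.0*(1.47 - 1.47) = 1.47
  grad(y) = 16.64, v = y - alpha*grad = 0.7145
  prox(v) = soft_thresh(0.7145, 0.0776) = 0.6369
Iteration 2: beta = 0.3333, y = 0.6369 + 0.3333*(0.6369 - 1.47) = 0.3592
  grad(y) = 3.3106, v = y - alpha*grad = 0.2089
  prox(v) = soft_thresh(0.2089, 0.0776) = 0.1313
Iteration 3: beta = 0.5, y = 0.1313 + 0.5*(0.1313 - 0.6369) = -0.1215
  grad(y) = -2.4584, v = y - alpha*grad = -0.0099
  prox(v) = soft_thresh(-0.0099, 0.0776) = 0.0
Iteration 4: beta = 0.6, y = 0.0 + 0.6*(0.0 - 0.1313) = -0.0788
  grad(y) = -1.9452, v = y - alpha*grad = 0.0095
  prox(v) = soft_thresh(0.0095, 0.0776) = 0.0
f(x_4) = 6*0.0^2 - 1*0.0 + 1.71*|0.0| = 0.0


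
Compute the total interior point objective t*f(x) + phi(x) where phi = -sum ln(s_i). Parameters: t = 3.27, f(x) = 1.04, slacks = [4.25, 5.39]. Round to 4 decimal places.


Step 1: Compute log-barrier.
ln values: [1.4469, 1.6845]
phi = -(1.4469 + 1.6845) = -3.1315
Step 2: Compute augmented objective.
t*f(x) = 3.27*1.04 = 3.4008
Total = 3.4008 - 3.1315 = 0.2693


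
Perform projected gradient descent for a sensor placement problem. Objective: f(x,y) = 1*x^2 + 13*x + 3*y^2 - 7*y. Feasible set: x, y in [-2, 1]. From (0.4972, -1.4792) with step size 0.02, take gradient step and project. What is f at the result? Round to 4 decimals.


Step 1: Compute gradient at (0.4972, -1.4792).
grad_x = 2*1*0.4972 + 13 = 13.9944
grad_y = 2*3*-1.4792 - 7 = -15.8752
Step 2: Gradient step.
x_raw = 0.4972 - 0.02*13.9944 = 0.2173
y_raw = -1.4792 - 0.02*-15.8752 = -1.1617
Step 3: Project onto [-2, 1].
x_proj = clip(0.2173) = 0.2173
y_proj = clip(-1.1617) = -1.1617
Step 4: Evaluate f.
f(0.2173, -1.1617) = 15.0528


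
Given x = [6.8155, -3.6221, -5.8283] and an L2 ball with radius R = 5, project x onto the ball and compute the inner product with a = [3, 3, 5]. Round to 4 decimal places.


Step 1: Compute ||x|| (intermediates to 6 decimals).
||x|| = sqrt(6.8155^2 + (-3.6221)^2 + (-5.8283)^2) = 9.671594
Step 2: Project.
Since ||x|| > R, scale = R/||x|| = 5/9.671594 = 0.516978, proj(x) = scale * x
proj(x) = [3.523464, -1.872546, -3.013103]
Step 3: Dot product.
a^T * proj(x) = 3*3.523464 + 3*(-1.872546) + 5*(-3.013103) = -10.1128


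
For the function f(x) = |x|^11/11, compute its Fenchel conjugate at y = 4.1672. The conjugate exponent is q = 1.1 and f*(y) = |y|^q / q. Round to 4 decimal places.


The conjugate exponent q satisfies 1/p + 1/q = 1.
p = 11, so q = 11/(11 - 1) = 1.1
|y|^q = 4.1672^1.1 = 4.8065
f*(4.1672) = 4.8065 / 1.1 = 4.3695


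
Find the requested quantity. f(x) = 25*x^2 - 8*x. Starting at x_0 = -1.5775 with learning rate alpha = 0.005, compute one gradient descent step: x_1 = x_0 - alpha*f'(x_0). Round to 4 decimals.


We compute the gradient at x_0 and apply the update.
f'(x) = 50*x - 8
f'(-1.5775) = 50*-1.5775 - 8 = -86.875
x_1 = -1.5775 - 0.005*-86.875 = -1.1431


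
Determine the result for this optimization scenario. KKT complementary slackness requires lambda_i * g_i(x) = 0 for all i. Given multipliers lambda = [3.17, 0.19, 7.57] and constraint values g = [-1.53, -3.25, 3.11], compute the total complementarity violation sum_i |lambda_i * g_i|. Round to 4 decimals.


KKT complementary slackness check:
lambda_1 * g_1 = 3.17 * -1.53 = -4.8501
lambda_2 * g_2 = 0.19 * -3.25 = -0.6175
lambda_3 * g_3 = 7.57 * 3.11 = 23.5427
Total violation = 4.8501 + 0.6175 + 23.5427 = 29.0103


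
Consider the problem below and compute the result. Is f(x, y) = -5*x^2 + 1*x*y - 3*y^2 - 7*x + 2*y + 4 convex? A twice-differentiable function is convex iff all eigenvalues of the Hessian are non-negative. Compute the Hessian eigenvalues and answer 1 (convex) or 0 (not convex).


The Hessian of f(x,y) = -5*x^2 + 1*x*y - 3*y^2 - 7*x + 2*y + 4 is:
H = [[-10, 1], [1, -6]]
Trace = -10 - 6 = -16
Determinant = -10*-6 - (1)^2 = 59
Discriminant = (-16)^2 - 4*59 = 20.0
Eigenvalues: lambda_1 = -10.2361, lambda_2 = -5.7639
The function is not convex.

0


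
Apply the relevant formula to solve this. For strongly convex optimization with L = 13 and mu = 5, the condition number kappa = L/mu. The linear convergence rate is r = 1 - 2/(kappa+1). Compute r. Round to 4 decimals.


Step 1: Compute the condition number.
kappa = L/mu = 13/5 = 2.6
Step 2: Compute the convergence rate.
r = 1 - 2/(kappa + 1) = 1 - 2*mu/(L + mu) = (L - mu)/(L + mu) = 8/18 = 0.4444


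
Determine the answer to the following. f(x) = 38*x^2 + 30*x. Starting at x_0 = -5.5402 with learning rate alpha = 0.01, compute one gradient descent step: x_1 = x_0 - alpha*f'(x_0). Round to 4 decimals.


We compute the gradient at x_0 and apply the update.
f'(x) = 76*x + 30
f'(-5.5402) = 76*-5.5402 + 30 = -391.0552
x_1 = -5.5402 - 0.01*-391.0552 = -1.6296


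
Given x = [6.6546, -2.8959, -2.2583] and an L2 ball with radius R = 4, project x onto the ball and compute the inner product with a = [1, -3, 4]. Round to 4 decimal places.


Step 1: Compute ||x|| (intermediates to 6 decimals).
||x|| = sqrt(6.6546^2 + (-2.8959)^2 + (-2.2583)^2) = 7.600648
Step 2: Project.
Since ||x|| > R, scale = R/||x|| = 4/7.600648 = 0.526271, proj(x) = scale * x
proj(x) = [3.502123, -1.524028, -1.188478]
Step 3: Dot product.
a^T * proj(x) = 1*3.502123 - 3*(-1.524028) + 4*(-1.188478) = 3.3203


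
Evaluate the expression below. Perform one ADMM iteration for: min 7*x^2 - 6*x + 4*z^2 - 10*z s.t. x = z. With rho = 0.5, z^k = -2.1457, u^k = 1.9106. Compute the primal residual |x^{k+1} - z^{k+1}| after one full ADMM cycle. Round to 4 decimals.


ADMM iteration with rho = 0.5, z^k = -2.1457, u^k = 1.9106
Step 1: x-update.
Minimize 7*x^2 - 6*x + (0.5/2)*(x + 2.1457 + 1.9106)^2
FOC: (2*7 + 0.5)*x = 6 + 0.5*(-2.1457 - 1.9106)
x^{k+1} = 0.2739
Step 2: z-update.
Minimize 4*z^2 - 10*z + (0.5/2)*(0.2739 - z + 1.9106)^2
FOC: (2*4 + 0.5)*z = 10 + 0.5*(0.2739 + 1.9106)
z^{k+1} = 1.305
Step 3: u-update.
u^{k+1} = 1.9106 + 0.2739 - 1.305 = 0.8795
Step 4: Primal residual = |0.2739 - 1.305| = 1.0311


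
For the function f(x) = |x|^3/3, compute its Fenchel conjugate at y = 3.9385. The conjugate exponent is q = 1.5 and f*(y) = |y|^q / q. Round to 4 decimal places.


The conjugate exponent q satisfies 1/p + 1/q = 1.
p = 3, so q = 3/(3 - 1) = 1.5
|y|^q = 3.9385^1.5 = 7.8162
f*(3.9385) = 7.8162 / 1.5 = 5.2108


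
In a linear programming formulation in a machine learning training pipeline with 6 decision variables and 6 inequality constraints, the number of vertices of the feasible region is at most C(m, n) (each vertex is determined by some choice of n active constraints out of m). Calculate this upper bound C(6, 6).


Each vertex corresponds to some choice of n active constraints out of m, so the number of vertices is at most C(m, n) = m! / (n!(m-n)!).
m = 6, n = 6
Numerator: 6 * 5 * 4 * 3 * 2 * 1
Denominator: 6! = 720
C(6, 6) = 1


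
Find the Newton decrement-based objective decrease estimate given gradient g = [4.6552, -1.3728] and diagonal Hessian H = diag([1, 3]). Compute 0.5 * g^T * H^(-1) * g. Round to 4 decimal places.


Step 1: H is diagonal, so H^(-1) * g = [4.6552, -0.4576].
Step 2: g^T H^(-1) g = sum_i g_i^2 / H_ii
  = (4.6552)^2/1 + (-1.3728)^2/3
  = 21.6709 + 0.6282 = 22.2991
Step 3: Objective decrease = 0.5 * g^T H^(-1) g = 11.1495


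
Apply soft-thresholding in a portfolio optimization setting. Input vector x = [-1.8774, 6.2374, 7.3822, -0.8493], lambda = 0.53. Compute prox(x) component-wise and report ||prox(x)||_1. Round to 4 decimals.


Soft-thresholding with lambda = 0.53:
prox(-1.8774) = sign(-1.8774)*max(|-1.8774| - 0.53, 0) = -1.3474
prox(6.2374) = sign(6.2374)*max(|6.2374| - 0.53, 0) = 5.7074
prox(7.3822) = sign(7.3822)*max(|7.3822| - 0.53, 0) = 6.8522
prox(-0.8493) = sign(-0.8493)*max(|-0.8493| - 0.53, 0) = -0.3193
prox(x) = [-1.3474, 5.7074, 6.8522, -0.3193]
||prox(x)||_1 = 1.3474 + 5.7074 + 6.8522 + 0.3193 = 14.2263


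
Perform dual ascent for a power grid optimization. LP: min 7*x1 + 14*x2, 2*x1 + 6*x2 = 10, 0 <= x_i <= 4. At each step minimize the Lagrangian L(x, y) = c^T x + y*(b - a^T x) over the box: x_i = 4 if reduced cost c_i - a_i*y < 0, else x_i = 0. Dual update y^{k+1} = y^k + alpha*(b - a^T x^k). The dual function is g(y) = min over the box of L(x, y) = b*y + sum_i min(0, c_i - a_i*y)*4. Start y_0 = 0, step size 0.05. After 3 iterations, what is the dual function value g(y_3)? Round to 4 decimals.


Dual ascent for LP: min 7*x1 + 14*x2, 2*x1 + 6*x2 = 10, 0 <= x_i <= 4
Step 1: y^k = 0.0, reduced costs: (7.0, 14.0)
  x^k = (0.0, 0.0), subgradient = b - a^T x = 10.0
  y^{k+1} = 0.0 + 0.05*10.0 = 0.5
Step 2: y^k = 0.5, reduced costs: (6.0, 11.0)
  x^k = (0.0, 0.0), subgradient = b - a^T x = 10.0
  y^{k+1} = 0.5 + 0.05*10.0 = 1.0
Step 3: y^k = 1.0, reduced costs: (5.0, 8.0)
  x^k = (0.0, 0.0), subgradient = b - a^T x = 10.0
  y^{k+1} = 1.0 + 0.05*10.0 = 1.5
Dual objective at y_3 = 1.5: reduced costs (4.0, 5.0), box minimizer x = (0.0, 0.0)
g(y_3) = b*y + (c1 - a1*y)*x1 + (c2 - a2*y)*x2 = 10*1.5 + 4.0*0.0 + 5.0*0.0 = 15.0 + 0.0 + 0.0 = 15.0


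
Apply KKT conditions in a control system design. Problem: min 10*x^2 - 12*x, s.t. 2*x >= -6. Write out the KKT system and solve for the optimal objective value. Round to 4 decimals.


Step 1: Try lambda = 0 (constraint inactive).
Stationarity: 2*10*x - 12 = 0
x* = 12/(2*10) = 0.6
Check constraint: 2*0.6 = 1.2 >= -6 -- satisfied.
Step 2: Compute optimal value.
f(x*) = 10*0.6^2 - 12*0.6 = -3.6


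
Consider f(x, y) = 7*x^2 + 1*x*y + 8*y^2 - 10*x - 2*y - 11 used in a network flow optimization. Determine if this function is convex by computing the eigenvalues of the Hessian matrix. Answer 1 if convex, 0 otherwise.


The Hessian of f(x,y) = 7*x^2 + 1*x*y + 8*y^2 - 10*x - 2*y - 11 is:
H = [[14, 1], [1, 16]]
Trace = 14 + 16 = 30
Determinant = 14*16 - (1)^2 = 223
Discriminant = (30)^2 - 4*223 = 8.0
Eigenvalues: lambda_1 = 13.5858, lambda_2 = 16.4142
The function is convex.

1


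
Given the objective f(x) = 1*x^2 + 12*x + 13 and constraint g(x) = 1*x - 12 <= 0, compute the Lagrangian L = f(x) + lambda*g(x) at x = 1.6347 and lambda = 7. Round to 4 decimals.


Step 1: Evaluate f(x).
f(1.6347) = 1*1.6347^2 + 12*1.6347 + 13 = 35.2886
Step 2: Evaluate g(x).
g(1.6347) = 1*1.6347 - 12 = -10.3653
Step 3: Compute Lagrangian.
L = 35.2886 + 7*-10.3653 = -37.2685


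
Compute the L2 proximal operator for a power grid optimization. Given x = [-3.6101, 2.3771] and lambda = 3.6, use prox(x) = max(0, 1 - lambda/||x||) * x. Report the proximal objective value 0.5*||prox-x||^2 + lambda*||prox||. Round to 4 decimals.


Step 1: Compute ||x||.
||x|| = 4.3224
Step 2: Compute scaling factor.
scale = max(0, 1 - 3.6/4.3224) = 0.1671
Step 3: prox(x) = [-0.6034, 0.3973]
||prox(x)|| = 0.7224
Step 4: Proximal objective.
0.5*||prox-x||^2 = 6.48
lambda*||prox|| = 2.6006
Total = 9.0808


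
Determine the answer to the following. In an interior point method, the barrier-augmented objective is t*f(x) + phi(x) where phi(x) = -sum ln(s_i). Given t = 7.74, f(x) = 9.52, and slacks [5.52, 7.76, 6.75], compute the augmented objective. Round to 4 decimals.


Step 1: Compute log-barrier.
ln values: [1.7084, 2.049, 1.9095]
phi = -(1.7084 + 2.049 + 1.9095) = -5.6669
Step 2: Compute augmented objective.
t*f(x) = 7.74*9.52 = 73.6848
Total = 73.6848 - 5.6669 = 68.0179


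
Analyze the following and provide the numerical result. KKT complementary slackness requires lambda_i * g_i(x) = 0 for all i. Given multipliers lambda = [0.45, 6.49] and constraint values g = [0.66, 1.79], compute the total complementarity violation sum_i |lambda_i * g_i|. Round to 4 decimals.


KKT complementary slackness check:
lambda_1 * g_1 = 0.45 * 0.66 = 0.297
lambda_2 * g_2 = 6.49 * 1.79 = 11.6171
Total violation = 0.297 + 11.6171 = 11.9141


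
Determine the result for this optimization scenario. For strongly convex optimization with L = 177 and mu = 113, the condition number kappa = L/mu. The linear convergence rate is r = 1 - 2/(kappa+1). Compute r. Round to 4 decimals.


Step 1: Compute the condition number.
kappa = L/mu = 177/113 = 1.5664
Step 2: Compute the convergence rate.
r = 1 - 2/(kappa + 1) = 1 - 2*mu/(L + mu) = (L - mu)/(L + mu) = 64/290 = 0.2207


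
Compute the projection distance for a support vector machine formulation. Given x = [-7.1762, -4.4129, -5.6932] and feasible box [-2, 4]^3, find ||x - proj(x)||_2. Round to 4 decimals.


Project each component onto [-2, 4].
clip(-7.1762) = -2.0, clip(-4.4129) = -2.0, clip(-5.6932) = -2.0
Projection = [-2.0, -2.0, -2.0]
Squared diffs: [26.793, 5.8221, 13.6397]
Distance = sqrt(46.2548) = 6.8011


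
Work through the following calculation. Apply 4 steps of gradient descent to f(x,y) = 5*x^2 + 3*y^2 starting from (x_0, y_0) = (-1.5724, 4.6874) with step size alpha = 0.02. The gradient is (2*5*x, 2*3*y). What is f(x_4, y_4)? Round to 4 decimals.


Gradient descent on f(x,y) = 5*x^2 + 3*y^2.
Starting point: (-1.5724, 4.6874), alpha = 0.02
Step 1: grad_x = 2*5*-1.5724 = -15.724, grad_y = 2*3*4.6874 = 28.1244
  x_1 = -1.5724 - 0.02*-15.724 = -1.2579
  y_1 = 4.6874 - 0.02*28.1244 = 4.1249
Step 2: grad_x = 2*5*-1.2579 = -12.5792, grad_y = 2*3*4.1249 = 24.7495
  x_2 = -1.2579 - 0.02*-12.5792 = -1.0063
  y_2 = 4.1249 - 0.02*24.7495 = 3.6299
Step 3: grad_x = 2*5*-1.0063 = -10.0634, grad_y = 2*3*3.6299 = 21.7795
  x_3 = -1.0063 - 0.02*-10.0634 = -0.8051
  y_3 = 3.6299 - 0.02*21.7795 = 3.1943
Step 4: grad_x = 2*5*-0.8051 = -8.0507, grad_y = 2*3*3.1943 = 19.166
  x_4 = -0.8051 - 0.02*-8.0507 = -0.6441
  y_4 = 3.1943 - 0.02*19.166 = 2.811
f(-0.6441, 2.811) = 5*(-0.6441)^2 + 3*2.811^2 = 25.7794


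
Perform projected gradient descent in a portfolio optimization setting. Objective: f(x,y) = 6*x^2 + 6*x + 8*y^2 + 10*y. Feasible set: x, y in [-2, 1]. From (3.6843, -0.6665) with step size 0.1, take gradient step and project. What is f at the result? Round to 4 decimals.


Step 1: Compute gradient at (3.6843, -0.6665).
grad_x = 2*6*3.6843 + 6 = 50.2116
grad_y = 2*8*-0.6665 + 10 = -0.664
Step 2: Gradient step.
x_raw = 3.6843 - 0.1*50.2116 = -1.3369
y_raw = -0.6665 - 0.1*-0.664 = -0.6001
Step 3: Project onto [-2, 1].
x_proj = clip(-1.3369) = -1.3369
y_proj = clip(-0.6001) = -0.6001
Step 4: Evaluate f.
f(-1.3369, -0.6001) = -0.418


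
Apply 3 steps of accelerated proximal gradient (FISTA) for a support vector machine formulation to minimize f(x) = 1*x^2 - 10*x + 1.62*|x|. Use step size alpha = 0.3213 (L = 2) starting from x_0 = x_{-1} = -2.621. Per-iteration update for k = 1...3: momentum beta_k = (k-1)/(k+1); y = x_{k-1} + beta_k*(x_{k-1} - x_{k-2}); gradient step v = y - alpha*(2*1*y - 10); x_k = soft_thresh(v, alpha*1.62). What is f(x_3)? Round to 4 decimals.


FISTA on f(x) = 1*x^2 - 10*x + 1.62*|x|
L = 2, alpha = 0.3213
Iteration 1: beta = 0.0, y = -2.621 + 0.0*(-2.621 + 2.621) = -2.621
  grad(y) = -15.242, v = y - alpha*grad = 2.2763
  prox(v) = soft_thresh(2.2763, 0.5205) = 1.7557
Iteration 2: beta = 0.3333, y = 1.7557 + 0.3333*(1.7557 + 2.621) = 3.2147
  grad(y) = -3.5707, v = y - alpha*grad = 4.3619
  prox(v) = soft_thresh(4.3619, 0.5205) = 3.8414
Iteration 3: beta = 0.5, y = 3.8414 + 0.5*(3.8414 - 1.7557) = 4.8842
  grad(y) = -0.2315, v = y - alpha*grad = 4.9586
  prox(v) = soft_thresh(4.9586, 0.5205) = 4.4381
f(x_3) = 1*4.4381^2 - 10*4.4381 + 1.62*|4.4381| = -17.4945


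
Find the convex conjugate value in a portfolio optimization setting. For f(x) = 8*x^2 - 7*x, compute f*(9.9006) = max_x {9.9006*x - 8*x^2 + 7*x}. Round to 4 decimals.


f*(y) = sup_x {y*x - a*x^2 - b*x} = sup_x {(y-b)*x - a*x^2}
FOC: (y - b) - 2a*x = 0 => x* = (y - b)/(2a)
x* = (9.9006 + 7)/(2*8) = 1.0563
f*(9.9006) = (y-b)^2/(4a) = (9.9006 + 7)^2/(4*8)
= 285.6303/32 = 8.9259


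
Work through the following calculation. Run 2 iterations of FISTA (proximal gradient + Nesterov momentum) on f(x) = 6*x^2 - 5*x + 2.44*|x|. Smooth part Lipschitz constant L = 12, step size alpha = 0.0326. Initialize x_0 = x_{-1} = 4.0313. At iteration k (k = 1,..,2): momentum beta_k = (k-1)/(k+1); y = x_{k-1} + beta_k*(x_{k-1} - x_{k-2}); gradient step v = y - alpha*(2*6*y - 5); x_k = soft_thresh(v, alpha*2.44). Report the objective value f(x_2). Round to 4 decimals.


FISTA on f(x) = 6*x^2 - 5*x + 2.44*|x|
L = 12, alpha = 0.0326
Iteration 1: beta = 0.0, y = 4.0313 + 0.0*(4.0313 - 4.0313) = 4.0313
  grad(y) = 43.3756, v = y - alpha*grad = 2.6173
  prox(v) = soft_thresh(2.6173, 0.0795) = 2.5377
Iteration 2: beta = 0.3333, y = 2.5377 + 0.3333*(2.5377 - 4.0313) = 2.0398
  grad(y) = 19.4782, v = y - alpha*grad = 1.4049
  prox(v) = soft_thresh(1.4049, 0.0795) = 1.3253
f(x_2) = 6*1.3253^2 - 5*1.3253 + 2.44*|1.3253| = 7.146


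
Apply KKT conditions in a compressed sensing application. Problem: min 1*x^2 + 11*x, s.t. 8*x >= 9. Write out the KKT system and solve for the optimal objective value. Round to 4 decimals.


Step 1: Try lambda = 0 (constraint inactive).
x_unc = -11/(2*1) = -5.5
Check: 8*-5.5 = -44.0 < 9 -- violated!
Step 2: Constraint must be active: 8*x = 9
x* = 9/8 = 1.125
lambda = (2*1*1.125 + 11)/8 = 1.6563
Step 3: Compute optimal value.
f(x*) = 1*1.125^2 + 11*1.125 = 13.6406


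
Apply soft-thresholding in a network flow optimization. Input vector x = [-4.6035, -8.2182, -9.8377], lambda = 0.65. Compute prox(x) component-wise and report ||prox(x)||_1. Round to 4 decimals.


Soft-thresholding with lambda = 0.65:
prox(-4.6035) = sign(-4.6035)*max(|-4.6035| - 0.65, 0) = -3.9535
prox(-8.2182) = sign(-8.2182)*max(|-8.2182| - 0.65, 0) = -7.5682
prox(-9.8377) = sign(-9.8377)*max(|-9.8377| - 0.65, 0) = -9.1877
prox(x) = [-3.9535, -7.5682, -9.1877]
||prox(x)||_1 = 3.9535 + 7.5682 + 9.1877 = 20.7094


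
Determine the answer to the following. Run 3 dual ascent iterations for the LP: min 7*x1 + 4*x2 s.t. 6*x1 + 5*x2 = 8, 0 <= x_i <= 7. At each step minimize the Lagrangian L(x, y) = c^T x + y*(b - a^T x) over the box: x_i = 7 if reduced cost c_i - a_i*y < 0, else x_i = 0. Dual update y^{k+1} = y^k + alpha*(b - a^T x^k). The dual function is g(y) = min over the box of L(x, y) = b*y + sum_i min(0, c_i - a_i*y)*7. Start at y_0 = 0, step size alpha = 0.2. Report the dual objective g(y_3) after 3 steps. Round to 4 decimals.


Dual ascent for LP: min 7*x1 + 4*x2, 6*x1 + 5*x2 = 8, 0 <= x_i <= 7
Step 1: y^k = 0.0, reduced costs: (7.0, 4.0)
  x^k = (0.0, 0.0), subgradient = b - a^T x = 8.0
  y^{k+1} = 0.0 + 0.2*8.0 = 1.6
Step 2: y^k = 1.6, reduced costs: (-2.6, -4.0)
  x^k = (7.0, 7.0), subgradient = b - a^T x = -69.0
  y^{k+1} = 1.6 + 0.2*-69.0 = -12.2
Step 3: y^k = -12.2, reduced costs: (80.2, 65.0)
  x^k = (0.0, 0.0), subgradient = b - a^T x = 8.0
  y^{k+1} = -12.2 + 0.2*8.0 = -10.6
Dual objective at y_3 = -10.6: reduced costs (70.6, 57.0), box minimizer x = (0.0, 0.0)
g(y_3) = b*y + (c1 - a1*y)*x1 + (c2 - a2*y)*x2 = 8*(-10.6) + 70.6*0.0 + 57.0*0.0 = -84.8 + 0.0 + 0.0 = -84.8


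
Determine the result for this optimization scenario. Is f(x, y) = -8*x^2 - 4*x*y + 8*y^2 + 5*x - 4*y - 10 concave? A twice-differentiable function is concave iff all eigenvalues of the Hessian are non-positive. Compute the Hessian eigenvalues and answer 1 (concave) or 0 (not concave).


The Hessian of f(x,y) = -8*x^2 - 4*x*y + 8*y^2 + 5*x - 4*y - 10 is:
H = [[-16, -4], [-4, 16]]
Trace = -16 + 16 = 0
Determinant = -16*16 - (-4)^2 = -272
Discriminant = (0)^2 - 4*-272 = 1088.0
Eigenvalues: lambda_1 = -16.4924, lambda_2 = 16.4924
The function is not concave.

0


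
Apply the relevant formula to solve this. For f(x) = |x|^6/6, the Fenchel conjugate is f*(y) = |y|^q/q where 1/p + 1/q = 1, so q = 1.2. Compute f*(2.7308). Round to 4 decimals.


The conjugate exponent q satisfies 1/p + 1/q = 1.
p = 6, so q = 6/(6 - 1) = 1.2
|y|^q = 2.7308^1.2 = 3.3385
f*(2.7308) = 3.3385 / 1.2 = 2.7821


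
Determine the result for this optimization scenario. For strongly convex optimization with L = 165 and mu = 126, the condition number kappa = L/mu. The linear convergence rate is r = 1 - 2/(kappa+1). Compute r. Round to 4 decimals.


Step 1: Compute the condition number.
kappa = L/mu = 165/126 = 1.3095
Step 2: Compute the convergence rate.
r = 1 - 2/(kappa + 1) = 1 - 2*mu/(L + mu) = (L - mu)/(L + mu) = 39/291 = 0.134


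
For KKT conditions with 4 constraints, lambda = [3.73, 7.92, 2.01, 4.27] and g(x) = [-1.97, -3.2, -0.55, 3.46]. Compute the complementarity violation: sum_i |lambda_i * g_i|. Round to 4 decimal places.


KKT complementary slackness check:
lambda_1 * g_1 = 3.73 * -1.97 = -7.3481
lambda_2 * g_2 = 7.92 * -3.2 = -25.344
lambda_3 * g_3 = 2.01 * -0.55 = -1.1055
lambda_4 * g_4 = 4.27 * 3.46 = 14.7742
Total violation = 7.3481 + 25.344 + 1.1055 + 14.7742 = 48.5718


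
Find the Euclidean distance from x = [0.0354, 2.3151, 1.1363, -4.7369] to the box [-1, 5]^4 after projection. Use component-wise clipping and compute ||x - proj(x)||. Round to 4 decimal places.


Project each component onto [-1, 5].
clip(0.0354) = 0.0354, clip(2.3151) = 2.3151, clip(1.1363) = 1.1363, clip(-4.7369) = -1.0
Projection = [0.0354, 2.3151, 1.1363, -1.0]
Squared diffs: [0.0, 0.0, 0.0, 13.9644]
Distance = sqrt(13.9644) = 3.7369


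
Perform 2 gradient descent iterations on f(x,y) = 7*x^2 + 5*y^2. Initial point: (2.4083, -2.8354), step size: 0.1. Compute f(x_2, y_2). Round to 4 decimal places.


Gradient descent on f(x,y) = 7*x^2 + 5*y^2.
Starting point: (2.4083, -2.8354), alpha = 0.1
Step 1: grad_x = 2*7*2.4083 = 33.7162, grad_y = 2*5*-2.8354 = -28.354
  x_1 = 2.4083 - 0.1*33.7162 = -0.9633
  y_1 = -2.8354 - 0.1*-28.354 = 0.0
Step 2: grad_x = 2*7*-0.9633 = -13.4865, grad_y = 2*5*0.0 = 0.0
  x_2 = -0.9633 - 0.1*-13.4865 = 0.3853
  y_2 = 0.0 - 0.1*0.0 = 0.0
f(0.3853, 0.0) = 7*0.3853^2 + 5*0.0^2 = 1.0393


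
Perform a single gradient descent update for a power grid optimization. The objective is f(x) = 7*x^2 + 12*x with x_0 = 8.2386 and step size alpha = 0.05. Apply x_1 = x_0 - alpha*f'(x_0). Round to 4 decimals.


We compute the gradient at x_0 and apply the update.
f'(x) = 14*x + 12
f'(8.2386) = 14*8.2386 + 12 = 127.3404
x_1 = 8.2386 - 0.05*127.3404 = 1.8716


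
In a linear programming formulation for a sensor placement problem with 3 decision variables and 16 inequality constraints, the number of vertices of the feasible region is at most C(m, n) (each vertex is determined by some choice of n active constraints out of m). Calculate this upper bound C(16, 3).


Each vertex corresponds to some choice of n active constraints out of m, so the number of vertices is at most C(m, n) = m! / (n!(m-n)!).
m = 16, n = 3
Numerator: 16 * 15 * 14
Denominator: 3! = 6
C(16, 3) = 560


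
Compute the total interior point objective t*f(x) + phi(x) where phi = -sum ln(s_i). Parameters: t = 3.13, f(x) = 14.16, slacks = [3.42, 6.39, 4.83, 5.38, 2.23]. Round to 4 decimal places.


Step 1: Compute log-barrier.
ln values: [1.2296, 1.8547, 1.5748, 1.6827, 0.802]
phi = -(1.2296 + 1.8547 + 1.5748 + 1.6827 + 0.802) = -7.1439
Step 2: Compute augmented objective.
t*f(x) = 3.13*14.16 = 44.3208
Total = 44.3208 - 7.1439 = 37.1769


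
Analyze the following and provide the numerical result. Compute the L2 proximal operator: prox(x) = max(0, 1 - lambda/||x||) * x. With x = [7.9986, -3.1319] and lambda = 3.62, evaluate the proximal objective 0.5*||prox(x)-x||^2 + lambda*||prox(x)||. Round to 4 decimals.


Step 1: Compute ||x||.
||x|| = 8.5899
Step 2: Compute scaling factor.
scale = max(0, 1 - 3.62/8.5899) = 0.5786
Step 3: prox(x) = [4.6278, -1.812]
||prox(x)|| = 4.9699
Step 4: Proximal objective.
0.5*||prox-x||^2 = 6.5522
lambda*||prox|| = 17.991
Total = 24.5432


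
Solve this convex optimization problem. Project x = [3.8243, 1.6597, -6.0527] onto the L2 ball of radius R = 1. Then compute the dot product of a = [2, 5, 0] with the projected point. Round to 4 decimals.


Step 1: Compute ||x|| (intermediates to 6 decimals).
||x|| = sqrt(3.8243^2 + 1.6597^2 + (-6.0527)^2) = 7.349493
Step 2: Project.
Since ||x|| > R, scale = R/||x|| = 1/7.349493 = 0.136064, proj(x) = scale * x
proj(x) = [0.52035, 0.225825, -0.823555]
Step 3: Dot product.
a^T * proj(x) = 2*0.52035 + 5*0.225825 + 0*(-0.823555) = 2.1698


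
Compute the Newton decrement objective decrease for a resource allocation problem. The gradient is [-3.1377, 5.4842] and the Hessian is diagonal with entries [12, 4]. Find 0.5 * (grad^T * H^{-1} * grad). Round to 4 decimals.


Step 1: H is diagonal, so H^(-1) * g = [-0.2615, 1.3711].
Step 2: g^T H^(-1) g = sum_i g_i^2 / H_ii
  = (-3.1377)^2/12 + (5.4842)^2/4
  = 0.8204 + 7.5191 = 8.3395
Step 3: Objective decrease = 0.5 * g^T H^(-1) g = 4.1698


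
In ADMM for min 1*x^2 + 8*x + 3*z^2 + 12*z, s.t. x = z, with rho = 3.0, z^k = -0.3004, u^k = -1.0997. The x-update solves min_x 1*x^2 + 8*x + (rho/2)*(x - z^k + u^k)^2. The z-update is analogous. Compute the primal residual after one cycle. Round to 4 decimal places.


ADMM iteration with rho = 3.0, z^k = -0.3004, u^k = -1.0997
Step 1: x-update.
Minimize 1*x^2 + 8*x + (3.0/2)*(x + 0.3004 - 1.0997)^2
FOC: (2*1 + 3.0)*x = -8 + 3.0*(-0.3004 + 1.0997)
x^{k+1} = -1.1204
Step 2: z-update.
Minimize 3*z^2 + 12*z + (3.0/2)*(-1.1204 - z - 1.0997)^2
FOC: (2*3 + 3.0)*z = -12 + 3.0*(-1.1204 - 1.0997)
z^{k+1} = -2.0734
Step 3: u-update.
u^{k+1} = -1.0997 - 1.1204 + 2.0734 = -0.1467
Step 4: Primal residual = |-1.1204 + 2.0734| = 0.953


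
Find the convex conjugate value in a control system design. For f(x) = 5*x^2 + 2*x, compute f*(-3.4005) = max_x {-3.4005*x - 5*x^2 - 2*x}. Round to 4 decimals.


f*(y) = sup_x {y*x - a*x^2 - b*x} = sup_x {(y-b)*x - a*x^2}
FOC: (y - b) - 2a*x = 0 => x* = (y - b)/(2a)
x* = (-3.4005 - 2)/(2*5) = -0.5401
f*(-3.4005) = (y-b)^2/(4a) = (-3.4005 - 2)^2/(4*5)
= 29.1654/20 = 1.4583


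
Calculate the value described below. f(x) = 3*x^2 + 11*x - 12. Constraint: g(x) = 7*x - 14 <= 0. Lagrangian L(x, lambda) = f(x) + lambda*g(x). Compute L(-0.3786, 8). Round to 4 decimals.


Step 1: Evaluate f(x).
f(-0.3786) = 3*(-0.3786)^2 + 11*(-0.3786) - 12 = -15.7346
Step 2: Evaluate g(x).
g(-0.3786) = 7*-0.3786 - 14 = -16.6502
Step 3: Compute Lagrangian.
L = -15.7346 + 8*-16.6502 = -148.9362


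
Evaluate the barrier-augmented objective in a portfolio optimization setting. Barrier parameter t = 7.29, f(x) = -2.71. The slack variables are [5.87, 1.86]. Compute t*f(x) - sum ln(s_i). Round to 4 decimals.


Step 1: Compute log-barrier.
ln values: [1.7699, 0.6206]
phi = -(1.7699 + 0.6206) = -2.3904
Step 2: Compute augmented objective.
t*f(x) = 7.29*-2.71 = -19.7559
Total = -19.7559 - 2.3904 = -22.1463


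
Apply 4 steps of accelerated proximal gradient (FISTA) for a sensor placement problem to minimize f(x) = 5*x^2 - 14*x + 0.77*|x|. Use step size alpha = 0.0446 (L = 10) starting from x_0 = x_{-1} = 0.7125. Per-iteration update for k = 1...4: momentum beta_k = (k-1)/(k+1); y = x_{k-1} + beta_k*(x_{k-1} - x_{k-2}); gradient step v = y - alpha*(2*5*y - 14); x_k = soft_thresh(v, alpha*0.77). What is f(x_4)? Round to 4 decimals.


FISTA on f(x) = 5*x^2 - 14*x + 0.77*|x|
L = 10, alpha = 0.0446
Iteration 1: beta = 0.0, y = 0.7125 + 0.0*(0.7125 - 0.7125) = 0.7125
  grad(y) = -6.875, v = y - alpha*grad = 1.0191
  prox(v) = soft_thresh(1.0191, 0.0343) = 0.9848
Iteration 2: beta = 0.3333, y = 0.9848 + 0.3333*(0.9848 - 0.7125) = 1.0755
  grad(y) = -3.2446, v = y - alpha*grad = 1.2203
  prox(v) = soft_thresh(1.2203, 0.0343) = 1.1859
Iteration 3: beta = 0.5, y = 1.1859 + 0.5*(1.1859 - 0.9848) = 1.2865
  grad(y) = -1.1353, v = y - alpha*grad = 1.3371
  prox(v) = soft_thresh(1.3371, 0.0343) = 1.3028
Iteration 4: beta = 0.6, y = 1.3028 + 0.6*(1.3028 - 1.1859) = 1.3729
  grad(y) = -0.2712, v = y - alpha*grad = 1.385
  prox(v) = soft_thresh(1.385, 0.0343) = 1.3506
f(x_4) = 5*1.3506^2 - 14*1.3506 + 0.77*|1.3506| = -8.7478


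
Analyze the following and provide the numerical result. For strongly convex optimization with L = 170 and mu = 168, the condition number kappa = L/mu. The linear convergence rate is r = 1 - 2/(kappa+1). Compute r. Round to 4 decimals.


Step 1: Compute the condition number.
kappa = L/mu = 170/168 = 1.0119
Step 2: Compute the convergence rate.
r = 1 - 2/(kappa + 1) = 1 - 2*mu/(L + mu) = (L - mu)/(L + mu) = 2/338 = 0.0059


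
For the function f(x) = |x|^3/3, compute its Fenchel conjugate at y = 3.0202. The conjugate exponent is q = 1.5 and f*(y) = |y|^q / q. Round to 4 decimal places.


The conjugate exponent q satisfies 1/p + 1/q = 1.
p = 3, so q = 3/(3 - 1) = 1.5
|y|^q = 3.0202^1.5 = 5.2487
f*(3.0202) = 5.2487 / 1.5 = 3.4991


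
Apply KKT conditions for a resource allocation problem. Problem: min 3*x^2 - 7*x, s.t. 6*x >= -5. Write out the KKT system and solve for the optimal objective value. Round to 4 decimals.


Step 1: Try lambda = 0 (constraint inactive).
Stationarity: 2*3*x - 7 = 0
x* = 7/(2*3) = 7/6 = 1.1667 (rounded; the exact value 7/6 is used below)
Check constraint: 6*1.1667 = 7.0002 >= -5 -- satisfied.
Step 2: Compute optimal value.
f(x*) = 3*(7/6)^2 - 7*(7/6) = -4.0833


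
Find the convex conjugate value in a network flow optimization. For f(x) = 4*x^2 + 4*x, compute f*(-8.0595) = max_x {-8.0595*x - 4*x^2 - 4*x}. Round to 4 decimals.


f*(y) = sup_x {y*x - a*x^2 - b*x} = sup_x {(y-b)*x - a*x^2}
FOC: (y - b) - 2a*x = 0 => x* = (y - b)/(2a)
x* = (-8.0595 - 4)/(2*4) = -1.5074
f*(-8.0595) = (y-b)^2/(4a) = (-8.0595 - 4)^2/(4*4)
= 145.4315/16 = 9.0895
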